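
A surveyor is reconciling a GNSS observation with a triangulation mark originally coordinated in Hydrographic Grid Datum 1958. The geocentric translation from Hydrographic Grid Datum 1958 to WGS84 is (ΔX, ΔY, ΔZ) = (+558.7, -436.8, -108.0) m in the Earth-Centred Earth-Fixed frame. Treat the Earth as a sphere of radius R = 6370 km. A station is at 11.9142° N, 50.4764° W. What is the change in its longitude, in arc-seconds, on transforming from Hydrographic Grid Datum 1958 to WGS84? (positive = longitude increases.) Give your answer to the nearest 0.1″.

sin φ = 0.206447, cos φ = 0.978458, sin λ = -0.771363, cos λ = 0.636396.
East component: ΔE = −sin λ·ΔX + cos λ·ΔY = −(-0.771363)(558.7) + (0.636396)(-436.8) = 152.98 m.
1° of latitude spans πR/180 = 111177 m; at latitude φ, 1° of longitude spans that × cos φ = 108782.5 m, so Δλ = 152.98 / 108782.5 × 3600 = 5.063″.

Δλ = 5.1″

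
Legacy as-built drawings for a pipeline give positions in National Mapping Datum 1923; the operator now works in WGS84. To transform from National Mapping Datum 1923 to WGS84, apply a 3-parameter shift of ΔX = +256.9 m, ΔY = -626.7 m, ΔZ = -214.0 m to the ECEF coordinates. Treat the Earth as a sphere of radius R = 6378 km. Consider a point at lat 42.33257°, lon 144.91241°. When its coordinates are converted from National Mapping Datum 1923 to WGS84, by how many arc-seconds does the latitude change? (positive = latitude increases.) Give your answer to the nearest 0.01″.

Δφ = 7.31″

sin φ = 0.673433, cos φ = 0.739248, sin λ = 0.574828, cos λ = -0.818274.
North component: ΔN = −sin φ cos λ·ΔX − sin φ sin λ·ΔY + cos φ·ΔZ = −(0.673433)(-0.818274)(256.9) − (0.673433)(0.574828)(-626.7) + (0.739248)(-214.0) = 225.97 m.
1° of latitude spans πR/180 = 111317 m, so Δφ = 225.97 / 111317 × 3600 = 7.308″.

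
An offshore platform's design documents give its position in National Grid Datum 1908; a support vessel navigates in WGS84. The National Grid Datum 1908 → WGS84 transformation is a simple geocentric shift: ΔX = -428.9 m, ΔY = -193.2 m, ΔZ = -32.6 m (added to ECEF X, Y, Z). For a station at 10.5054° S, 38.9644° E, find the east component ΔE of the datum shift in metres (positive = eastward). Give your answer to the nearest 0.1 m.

ΔE = 119.5 m

The local east axis at (φ, λ) is (−sin λ, cos λ, 0), so ΔE = −sin(38.9644°)·(-428.9) + cos(38.9644°)·(-193.2) = 119.49 m.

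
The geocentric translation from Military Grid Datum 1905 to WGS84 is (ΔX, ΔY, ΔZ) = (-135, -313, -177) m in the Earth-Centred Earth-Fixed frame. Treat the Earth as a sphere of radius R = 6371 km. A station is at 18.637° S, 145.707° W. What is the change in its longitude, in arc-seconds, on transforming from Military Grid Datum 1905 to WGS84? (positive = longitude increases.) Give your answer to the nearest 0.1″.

sin φ = -0.319571, cos φ = 0.947562, sin λ = -0.563425, cos λ = -0.826167.
East component: ΔE = −sin λ·ΔX + cos λ·ΔY = −(-0.563425)(-135) + (-0.826167)(-313) = 182.53 m.
1° of latitude spans πR/180 = 111195 m; at latitude φ, 1° of longitude spans that × cos φ = 105364.1 m, so Δλ = 182.53 / 105364.1 × 3600 = 6.236″.

Δλ = 6.2″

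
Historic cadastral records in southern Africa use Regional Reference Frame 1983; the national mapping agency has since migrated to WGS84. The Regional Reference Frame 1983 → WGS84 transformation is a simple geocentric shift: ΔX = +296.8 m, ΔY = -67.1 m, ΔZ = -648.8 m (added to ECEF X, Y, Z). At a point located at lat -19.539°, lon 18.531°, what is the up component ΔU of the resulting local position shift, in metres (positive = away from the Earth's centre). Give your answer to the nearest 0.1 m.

At φ = -19.539°, λ = 18.531°: sin φ = -0.334448, cos φ = 0.942414, sin λ = 0.317818, cos λ = 0.948152.
ΔU = cos φ cos λ·ΔX + cos φ sin λ·ΔY + sin φ·ΔZ = (0.942414)(0.948152)(296.8) + (0.942414)(0.317818)(-67.1) + (-0.334448)(-648.8) = 462.10 m.

ΔU = 462.1 m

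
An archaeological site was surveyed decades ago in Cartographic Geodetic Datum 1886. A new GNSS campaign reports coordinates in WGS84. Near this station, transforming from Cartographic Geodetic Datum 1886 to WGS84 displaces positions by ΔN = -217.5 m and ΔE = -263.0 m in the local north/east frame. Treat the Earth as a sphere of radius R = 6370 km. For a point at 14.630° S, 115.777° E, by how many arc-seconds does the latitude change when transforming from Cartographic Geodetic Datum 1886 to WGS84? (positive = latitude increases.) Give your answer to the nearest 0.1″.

Δφ = -7.0″

On a sphere of radius R, 1 rad of latitude = R, so Δφ = ΔN / R = -217.5 / 6370000 = -3.4144e-05 rad = -7.043″.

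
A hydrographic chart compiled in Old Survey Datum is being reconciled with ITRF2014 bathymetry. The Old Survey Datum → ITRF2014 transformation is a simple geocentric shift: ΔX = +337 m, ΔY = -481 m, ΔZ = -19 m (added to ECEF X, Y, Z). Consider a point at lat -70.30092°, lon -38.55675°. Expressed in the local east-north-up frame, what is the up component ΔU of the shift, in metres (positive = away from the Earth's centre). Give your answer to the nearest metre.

ΔU = 208 m

At φ = -70.30092°, λ = -38.55675°: sin φ = -0.941476, cos φ = 0.337080, sin λ = -0.623289, cos λ = 0.781991.
ΔU = cos φ cos λ·ΔX + cos φ sin λ·ΔY + sin φ·ΔZ = (0.337080)(0.781991)(337) + (0.337080)(-0.623289)(-481) + (-0.941476)(-19) = 207.78 m.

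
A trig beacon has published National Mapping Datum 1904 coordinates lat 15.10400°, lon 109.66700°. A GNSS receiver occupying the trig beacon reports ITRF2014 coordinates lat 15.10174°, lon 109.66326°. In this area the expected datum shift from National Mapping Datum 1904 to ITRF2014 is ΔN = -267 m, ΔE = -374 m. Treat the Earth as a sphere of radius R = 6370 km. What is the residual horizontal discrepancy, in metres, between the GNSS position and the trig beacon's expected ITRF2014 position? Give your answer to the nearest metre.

32 m

Observed coordinate differences: Δφ = -0.00226°, Δλ = -0.00374°.
Converting to metres (1° lat = 111177 m, cos φ = 0.965454): observed ΔN = -251.3 m, observed ΔE = -401.4 m.
Subtracting the expected shift leaves a residual of -251.3 − (-267) = 15.7 m north and -401.4 − (-374) = -27.4 m east.
Residual distance = √(15.7² + (-27.4)²) = 31.6 m.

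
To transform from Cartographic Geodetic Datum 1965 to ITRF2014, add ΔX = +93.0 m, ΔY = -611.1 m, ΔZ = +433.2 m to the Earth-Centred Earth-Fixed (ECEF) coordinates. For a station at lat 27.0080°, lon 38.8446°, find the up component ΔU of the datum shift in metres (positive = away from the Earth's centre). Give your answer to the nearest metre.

ΔU = -80 m

The local up (radial) axis is (cos φ cos λ, cos φ sin λ, sin φ), giving ΔU = 64.534 − 341.488 + 196.723 = -80.23 m.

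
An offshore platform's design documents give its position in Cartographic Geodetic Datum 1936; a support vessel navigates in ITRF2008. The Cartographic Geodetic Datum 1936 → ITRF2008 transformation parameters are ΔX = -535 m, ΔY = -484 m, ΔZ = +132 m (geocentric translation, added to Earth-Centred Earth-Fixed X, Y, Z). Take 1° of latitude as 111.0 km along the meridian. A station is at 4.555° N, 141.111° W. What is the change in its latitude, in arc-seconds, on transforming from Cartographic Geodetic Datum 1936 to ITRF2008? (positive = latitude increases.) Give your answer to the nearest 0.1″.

sin φ = 0.079416, cos φ = 0.996842, sin λ = -0.627814, cos λ = -0.778364.
North component: ΔN = −sin φ cos λ·ΔX − sin φ sin λ·ΔY + cos φ·ΔZ = −(0.079416)(-0.778364)(-535) − (0.079416)(-0.627814)(-484) + (0.996842)(132) = 74.38 m.
1° of latitude spans 111000 m, so Δφ = 74.38 / 111000 × 3600 = 2.412″.

Δφ = 2.4″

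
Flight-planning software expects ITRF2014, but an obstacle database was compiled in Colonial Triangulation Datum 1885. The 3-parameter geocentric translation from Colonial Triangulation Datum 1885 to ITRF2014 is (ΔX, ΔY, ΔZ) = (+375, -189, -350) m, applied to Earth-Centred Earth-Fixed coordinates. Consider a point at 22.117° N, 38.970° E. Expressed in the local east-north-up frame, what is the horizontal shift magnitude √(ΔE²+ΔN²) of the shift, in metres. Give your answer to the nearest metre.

The local east axis at (φ, λ) is (−sin λ, cos λ, 0), so ΔE = −sin(38.970°)·375 + cos(38.970°)·(-189) = -382.79 m.
The local north axis is (−sin φ cos λ, −sin φ sin λ, cos φ), giving ΔN = -109.770 + 44.752 − 324.246 = -389.26 m.
Horizontal magnitude = √(ΔE² + ΔN²) = √((-382.79)² + (-389.26)²) = 545.94 m.

546 m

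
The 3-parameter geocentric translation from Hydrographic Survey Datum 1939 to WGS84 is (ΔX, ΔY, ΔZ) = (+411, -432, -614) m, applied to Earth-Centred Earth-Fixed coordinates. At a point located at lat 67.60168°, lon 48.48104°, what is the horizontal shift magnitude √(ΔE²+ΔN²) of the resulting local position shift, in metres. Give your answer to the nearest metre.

623 m

The local east axis at (φ, λ) is (−sin λ, cos λ, 0), so ΔE = −sin(48.48104°)·411 + cos(48.48104°)·(-432) = -594.09 m.
The local north axis is (−sin φ cos λ, −sin φ sin λ, cos φ), giving ΔN = -251.885 + 299.052 − 233.961 = -186.79 m.
Horizontal magnitude = √(ΔE² + ΔN²) = √((-594.09)² + (-186.79)²) = 622.76 m.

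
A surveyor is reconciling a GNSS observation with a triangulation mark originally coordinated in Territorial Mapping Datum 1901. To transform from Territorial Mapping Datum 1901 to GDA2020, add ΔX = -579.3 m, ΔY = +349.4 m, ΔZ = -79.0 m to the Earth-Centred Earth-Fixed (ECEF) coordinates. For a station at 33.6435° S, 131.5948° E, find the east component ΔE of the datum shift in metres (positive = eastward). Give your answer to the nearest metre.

At φ = -33.6435°, λ = 131.5948°: sin φ = -0.554024, cos φ = 0.832501, sin λ = 0.747858, cos λ = -0.663858.
ΔE = −sin λ·ΔX + cos λ·ΔY = −(0.747858)·(-579.3) + (-0.663858)·(349.4) = 201.28 m.

ΔE = 201 m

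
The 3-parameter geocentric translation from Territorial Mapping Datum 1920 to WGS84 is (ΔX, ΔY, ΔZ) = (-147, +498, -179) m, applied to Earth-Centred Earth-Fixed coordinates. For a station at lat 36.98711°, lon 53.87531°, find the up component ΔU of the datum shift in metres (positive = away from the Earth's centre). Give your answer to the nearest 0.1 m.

The local up (radial) axis is (cos φ cos λ, cos φ sin λ, sin φ), giving ΔU = -69.224 + 321.308 − 107.693 = 144.39 m.

ΔU = 144.4 m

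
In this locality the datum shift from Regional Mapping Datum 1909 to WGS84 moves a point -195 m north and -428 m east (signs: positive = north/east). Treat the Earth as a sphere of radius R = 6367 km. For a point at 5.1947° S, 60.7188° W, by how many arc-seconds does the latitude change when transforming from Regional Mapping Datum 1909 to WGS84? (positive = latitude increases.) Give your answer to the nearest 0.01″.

On a sphere of radius R, 1 rad of latitude = R, so Δφ = ΔN / R = -195.0 / 6367000 = -3.0627e-05 rad = -6.317″.

Δφ = -6.32″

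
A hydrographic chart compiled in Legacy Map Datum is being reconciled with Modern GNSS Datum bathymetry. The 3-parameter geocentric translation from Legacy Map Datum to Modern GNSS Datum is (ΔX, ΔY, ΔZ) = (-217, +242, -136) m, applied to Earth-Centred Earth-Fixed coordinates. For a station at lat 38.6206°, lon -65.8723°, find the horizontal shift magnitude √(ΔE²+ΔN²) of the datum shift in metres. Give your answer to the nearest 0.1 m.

131.9 m

The local east axis at (φ, λ) is (−sin λ, cos λ, 0), so ΔE = −sin(-65.8723°)·(-217) + cos(-65.8723°)·242 = -99.12 m.
The local north axis is (−sin φ cos λ, −sin φ sin λ, cos φ), giving ΔN = 55.365 + 137.851 − 106.256 = 86.96 m.
Horizontal magnitude = √(ΔE² + ΔN²) = √((-99.12)² + 86.96²) = 131.86 m.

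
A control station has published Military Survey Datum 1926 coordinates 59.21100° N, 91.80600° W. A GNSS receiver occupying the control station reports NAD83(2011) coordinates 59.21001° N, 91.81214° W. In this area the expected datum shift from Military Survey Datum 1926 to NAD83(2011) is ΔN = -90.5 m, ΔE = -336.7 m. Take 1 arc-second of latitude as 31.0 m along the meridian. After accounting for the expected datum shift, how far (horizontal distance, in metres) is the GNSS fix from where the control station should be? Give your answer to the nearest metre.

Observed coordinate differences: Δφ = -0.00099°, Δλ = -0.00614°.
Converting to metres (1° lat = 111600 m, cos φ = 0.511878): observed ΔN = -110.5 m, observed ΔE = -350.8 m.
Subtracting the expected shift leaves a residual of -110.5 − (-90.5) = -20.0 m north and -350.8 − (-336.7) = -14.1 m east.
Residual distance = √((-20.0)² + (-14.1)²) = 24.4 m.

24 m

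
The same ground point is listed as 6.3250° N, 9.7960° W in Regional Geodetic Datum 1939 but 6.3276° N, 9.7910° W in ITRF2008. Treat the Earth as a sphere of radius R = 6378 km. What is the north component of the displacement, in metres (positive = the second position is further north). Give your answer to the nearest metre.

Δφ = 6.3276° − 6.3250° = +0.0026°; Δλ = -9.7910° − -9.7960° = +0.0050°.
1° along a meridian = πR/180 = 111317 m.
ΔN = Δφ × 111317 = 289.4 m; ΔE = Δλ × 111317 × cos(6.3250°) = +0.0050 × 111317 × 0.993913 = 553.2 m.

ΔN = 289 m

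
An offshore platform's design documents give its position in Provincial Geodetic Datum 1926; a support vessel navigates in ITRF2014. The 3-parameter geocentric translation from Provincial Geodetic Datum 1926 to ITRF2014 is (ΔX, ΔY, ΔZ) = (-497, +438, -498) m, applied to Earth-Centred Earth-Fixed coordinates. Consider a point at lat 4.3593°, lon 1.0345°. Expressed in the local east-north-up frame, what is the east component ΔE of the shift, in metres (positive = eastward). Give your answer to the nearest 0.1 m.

ΔE = 446.9 m

At φ = 4.3593°, λ = 1.0345°: sin φ = 0.076011, cos φ = 0.997107, sin λ = 0.018054, cos λ = 0.999837.
ΔE = −sin λ·ΔX + cos λ·ΔY = −(0.018054)·(-497) + (0.999837)·(438) = 446.90 m.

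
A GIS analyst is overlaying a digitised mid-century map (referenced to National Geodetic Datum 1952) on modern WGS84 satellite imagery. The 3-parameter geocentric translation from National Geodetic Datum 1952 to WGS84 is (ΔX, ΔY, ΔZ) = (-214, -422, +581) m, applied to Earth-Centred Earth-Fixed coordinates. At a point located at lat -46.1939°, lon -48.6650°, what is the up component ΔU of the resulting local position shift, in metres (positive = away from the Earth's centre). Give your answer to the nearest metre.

ΔU = -298 m

At φ = -46.1939°, λ = -48.6650°: sin φ = -0.721687, cos φ = 0.692220, sin λ = -0.750861, cos λ = 0.660460.
ΔU = cos φ cos λ·ΔX + cos φ sin λ·ΔY + sin φ·ΔZ = (0.692220)(0.660460)(-214) + (0.692220)(-0.750861)(-422) + (-0.721687)(581) = -297.80 m.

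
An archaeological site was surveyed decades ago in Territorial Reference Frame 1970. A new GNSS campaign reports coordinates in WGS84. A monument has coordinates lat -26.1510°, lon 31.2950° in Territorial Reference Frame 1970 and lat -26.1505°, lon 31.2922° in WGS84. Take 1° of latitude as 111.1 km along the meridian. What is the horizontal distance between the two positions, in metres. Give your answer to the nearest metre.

285 m

Δφ = -26.1505° − -26.1510° = +0.0005°; Δλ = 31.2922° − 31.2950° = -0.0028°.
ΔN = Δφ × 111100 = 55.5 m; ΔE = Δλ × 111100 × cos(-26.1510°) = -0.0028 × 111100 × 0.897636 = -279.2 m.
Distance = √(ΔE² + ΔN²) = √((-279.2)² + 55.5²) = 284.7 m.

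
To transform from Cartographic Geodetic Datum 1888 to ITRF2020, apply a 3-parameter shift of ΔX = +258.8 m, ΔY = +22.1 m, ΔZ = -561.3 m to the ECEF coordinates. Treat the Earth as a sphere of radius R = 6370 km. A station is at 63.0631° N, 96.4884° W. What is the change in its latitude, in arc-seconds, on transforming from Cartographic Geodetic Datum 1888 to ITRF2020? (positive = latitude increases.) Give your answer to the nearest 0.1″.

sin φ = 0.891506, cos φ = 0.453009, sin λ = -0.993595, cos λ = -0.113002.
North component: ΔN = −sin φ cos λ·ΔX − sin φ sin λ·ΔY + cos φ·ΔZ = −(0.891506)(-0.113002)(258.8) − (0.891506)(-0.993595)(22.1) + (0.453009)(-561.3) = -208.63 m.
1° of latitude spans πR/180 = 111177 m, so Δφ = -208.63 / 111177 × 3600 = -6.755″.

Δφ = -6.8″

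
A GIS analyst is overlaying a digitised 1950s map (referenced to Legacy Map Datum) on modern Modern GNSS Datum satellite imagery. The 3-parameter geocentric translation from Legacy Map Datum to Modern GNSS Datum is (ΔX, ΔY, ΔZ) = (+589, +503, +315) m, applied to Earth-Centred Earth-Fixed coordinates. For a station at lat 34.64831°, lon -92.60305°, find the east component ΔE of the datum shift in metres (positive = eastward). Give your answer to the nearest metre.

ΔE = 566 m

The local east axis at (φ, λ) is (−sin λ, cos λ, 0), so ΔE = −sin(-92.60305°)·589 + cos(-92.60305°)·503 = 565.55 m.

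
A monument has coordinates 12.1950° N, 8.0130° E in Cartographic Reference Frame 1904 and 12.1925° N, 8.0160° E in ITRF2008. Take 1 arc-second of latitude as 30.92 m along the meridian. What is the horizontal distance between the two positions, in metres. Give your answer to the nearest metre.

Δφ = 12.1925° − 12.1950° = -0.0025°; Δλ = 8.0160° − 8.0130° = +0.0030°.
1° of latitude = 3600 × 30.92 = 111312 m.
ΔN = Δφ × 111312 = -278.3 m; ΔE = Δλ × 111312 × cos(12.1950°) = +0.0030 × 111312 × 0.977434 = 326.4 m.
Distance = √(ΔE² + ΔN²) = √(326.4² + (-278.3)²) = 428.9 m.

429 m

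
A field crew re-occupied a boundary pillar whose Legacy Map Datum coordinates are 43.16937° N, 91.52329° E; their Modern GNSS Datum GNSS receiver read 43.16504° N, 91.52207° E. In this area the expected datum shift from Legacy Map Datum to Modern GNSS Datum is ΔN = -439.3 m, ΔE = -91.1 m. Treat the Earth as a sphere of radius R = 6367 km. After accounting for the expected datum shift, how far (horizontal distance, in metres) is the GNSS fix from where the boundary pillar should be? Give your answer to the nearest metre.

43 m

Observed coordinate differences: Δφ = -0.00433°, Δλ = -0.00122°.
Converting to metres (1° lat = 111125 m, cos φ = 0.729334): observed ΔN = -481.2 m, observed ΔE = -98.9 m.
Subtracting the expected shift leaves a residual of -481.2 − (-439.3) = -41.9 m north and -98.9 − (-91.1) = -7.8 m east.
Residual distance = √((-41.9)² + (-7.8)²) = 42.6 m.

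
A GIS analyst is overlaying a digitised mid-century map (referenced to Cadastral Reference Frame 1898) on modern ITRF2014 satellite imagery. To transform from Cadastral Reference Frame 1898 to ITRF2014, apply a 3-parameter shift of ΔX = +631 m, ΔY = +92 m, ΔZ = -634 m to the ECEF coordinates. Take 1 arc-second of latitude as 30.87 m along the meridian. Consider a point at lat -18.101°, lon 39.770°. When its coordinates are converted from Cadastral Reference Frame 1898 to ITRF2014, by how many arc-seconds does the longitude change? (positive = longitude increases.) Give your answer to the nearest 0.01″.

Δλ = -11.35″

sin φ = -0.310693, cos φ = 0.950510, sin λ = 0.639707, cos λ = 0.768619.
East component: ΔE = −sin λ·ΔX + cos λ·ΔY = −(0.639707)(631) + (0.768619)(92) = -332.94 m.
1° of latitude spans 3600 × 30.87 = 111132 m; at latitude φ, 1° of longitude spans that × cos φ = 105632.1 m, so Δλ = -332.94 / 105632.1 × 3600 = -11.347″.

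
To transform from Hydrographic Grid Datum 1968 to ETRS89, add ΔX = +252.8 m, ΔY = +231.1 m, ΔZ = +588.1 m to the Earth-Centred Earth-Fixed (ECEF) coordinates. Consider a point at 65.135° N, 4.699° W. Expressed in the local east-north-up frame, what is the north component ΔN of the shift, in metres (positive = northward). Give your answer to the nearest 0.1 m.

At φ = 65.135°, λ = -4.699°: sin φ = 0.907301, cos φ = 0.420482, sin λ = -0.081921, cos λ = 0.996639.
ΔN = −sin φ cos λ·ΔX − sin φ sin λ·ΔY + cos φ·ΔZ = −(0.907301)(0.996639)(252.8) − (0.907301)(-0.081921)(231.1) + (0.420482)(588.1) = 35.87 m.

ΔN = 35.9 m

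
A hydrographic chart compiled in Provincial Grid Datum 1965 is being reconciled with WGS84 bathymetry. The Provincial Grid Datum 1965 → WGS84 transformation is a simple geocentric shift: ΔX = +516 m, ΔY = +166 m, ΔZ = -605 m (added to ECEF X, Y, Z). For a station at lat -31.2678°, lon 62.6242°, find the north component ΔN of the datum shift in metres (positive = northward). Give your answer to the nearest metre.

The local north axis is (−sin φ cos λ, −sin φ sin λ, cos φ), giving ΔN = 123.152 + 76.511 − 517.124 = -317.46 m.

ΔN = -317 m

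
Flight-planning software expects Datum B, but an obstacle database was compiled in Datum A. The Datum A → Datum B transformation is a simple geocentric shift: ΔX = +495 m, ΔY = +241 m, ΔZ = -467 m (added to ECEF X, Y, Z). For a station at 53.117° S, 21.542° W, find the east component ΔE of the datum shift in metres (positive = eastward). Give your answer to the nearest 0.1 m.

ΔE = 405.9 m

At φ = -53.117°, λ = -21.542°: sin φ = -0.799863, cos φ = 0.600183, sin λ = -0.367183, cos λ = 0.930149.
ΔE = −sin λ·ΔX + cos λ·ΔY = −(-0.367183)·(495) + (0.930149)·(241) = 405.92 m.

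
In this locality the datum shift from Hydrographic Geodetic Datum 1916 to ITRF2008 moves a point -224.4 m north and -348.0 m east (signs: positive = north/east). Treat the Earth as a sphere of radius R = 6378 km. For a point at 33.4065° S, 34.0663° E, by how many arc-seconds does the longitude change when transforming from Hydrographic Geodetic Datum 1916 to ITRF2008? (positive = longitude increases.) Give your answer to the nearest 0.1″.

At latitude -33.4065°, cos φ = 0.834785.
One radian of longitude at latitude φ spans R cos φ, so Δλ = ΔE / (R cos φ) = -348.0 / (6378000 × 0.834785) = -6.5361e-05 rad = -13.482″.

Δλ = -13.5″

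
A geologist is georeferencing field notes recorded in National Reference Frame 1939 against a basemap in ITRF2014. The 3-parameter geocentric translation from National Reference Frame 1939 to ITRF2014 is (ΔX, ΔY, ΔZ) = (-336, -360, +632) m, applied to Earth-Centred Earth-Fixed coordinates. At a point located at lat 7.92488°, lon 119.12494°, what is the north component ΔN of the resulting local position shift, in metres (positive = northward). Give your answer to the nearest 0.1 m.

ΔN = 646.8 m

The local north axis is (−sin φ cos λ, −sin φ sin λ, cos φ), giving ΔN = -22.548 + 43.359 + 625.964 = 646.78 m.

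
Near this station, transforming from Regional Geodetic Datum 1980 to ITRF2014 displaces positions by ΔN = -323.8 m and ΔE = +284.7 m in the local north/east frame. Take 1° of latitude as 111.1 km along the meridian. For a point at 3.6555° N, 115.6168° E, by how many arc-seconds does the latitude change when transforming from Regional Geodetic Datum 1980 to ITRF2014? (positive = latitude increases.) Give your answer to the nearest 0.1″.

1° of latitude = 111.1 km, so Δφ = -323.8 / 111100 = -0.0029145° = -10.492″.

Δφ = -10.5″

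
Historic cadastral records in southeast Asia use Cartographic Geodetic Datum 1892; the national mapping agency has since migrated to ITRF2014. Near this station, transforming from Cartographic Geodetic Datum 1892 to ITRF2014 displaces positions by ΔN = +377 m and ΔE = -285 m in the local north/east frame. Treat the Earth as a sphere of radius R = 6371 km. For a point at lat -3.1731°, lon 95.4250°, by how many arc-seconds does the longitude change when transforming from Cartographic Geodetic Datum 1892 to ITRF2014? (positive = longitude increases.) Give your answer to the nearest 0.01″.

At latitude -3.1731°, cos φ = 0.998467.
One radian of longitude at latitude φ spans R cos φ, so Δλ = ΔE / (R cos φ) = -285.0 / (6371000 × 0.998467) = -4.4803e-05 rad = -9.241″.

Δλ = -9.24″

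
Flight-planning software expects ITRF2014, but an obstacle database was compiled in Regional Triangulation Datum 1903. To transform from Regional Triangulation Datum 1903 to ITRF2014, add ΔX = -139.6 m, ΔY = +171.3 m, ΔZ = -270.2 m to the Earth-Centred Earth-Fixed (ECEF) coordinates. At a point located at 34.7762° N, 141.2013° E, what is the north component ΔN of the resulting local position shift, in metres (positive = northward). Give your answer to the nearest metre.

At φ = 34.7762°, λ = 141.2013°: sin φ = 0.570372, cos φ = 0.821386, sin λ = 0.626586, cos λ = -0.779352.
ΔN = −sin φ cos λ·ΔX − sin φ sin λ·ΔY + cos φ·ΔZ = −(0.570372)(-0.779352)(-139.6) − (0.570372)(0.626586)(171.3) + (0.821386)(-270.2) = -345.21 m.

ΔN = -345 m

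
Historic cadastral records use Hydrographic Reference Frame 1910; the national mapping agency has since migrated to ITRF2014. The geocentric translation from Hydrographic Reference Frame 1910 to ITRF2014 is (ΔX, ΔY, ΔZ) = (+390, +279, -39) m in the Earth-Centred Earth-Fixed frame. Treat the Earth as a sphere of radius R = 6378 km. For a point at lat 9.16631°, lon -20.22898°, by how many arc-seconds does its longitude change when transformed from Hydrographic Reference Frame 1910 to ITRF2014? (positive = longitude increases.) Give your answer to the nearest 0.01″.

Δλ = 12.99″

sin φ = 0.159301, cos φ = 0.987230, sin λ = -0.345773, cos λ = 0.938318.
East component: ΔE = −sin λ·ΔX + cos λ·ΔY = −(-0.345773)(390) + (0.938318)(279) = 396.64 m.
1° of latitude spans πR/180 = 111317 m; at latitude φ, 1° of longitude spans that × cos φ = 109895.6 m, so Δλ = 396.64 / 109895.6 × 3600 = 12.993″.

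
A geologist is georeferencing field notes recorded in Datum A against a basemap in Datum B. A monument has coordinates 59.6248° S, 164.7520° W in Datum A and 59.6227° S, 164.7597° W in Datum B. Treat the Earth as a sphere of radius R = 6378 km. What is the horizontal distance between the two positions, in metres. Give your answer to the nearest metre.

Δφ = -59.6227° − -59.6248° = +0.0021°; Δλ = -164.7597° − -164.7520° = -0.0077°.
1° along a meridian = πR/180 = 111317 m.
ΔN = Δφ × 111317 = 233.8 m; ΔE = Δλ × 111317 × cos(-59.6248°) = -0.0077 × 111317 × 0.505660 = -433.4 m.
Distance = √(ΔE² + ΔN²) = √((-433.4)² + 233.8²) = 492.4 m.

492 m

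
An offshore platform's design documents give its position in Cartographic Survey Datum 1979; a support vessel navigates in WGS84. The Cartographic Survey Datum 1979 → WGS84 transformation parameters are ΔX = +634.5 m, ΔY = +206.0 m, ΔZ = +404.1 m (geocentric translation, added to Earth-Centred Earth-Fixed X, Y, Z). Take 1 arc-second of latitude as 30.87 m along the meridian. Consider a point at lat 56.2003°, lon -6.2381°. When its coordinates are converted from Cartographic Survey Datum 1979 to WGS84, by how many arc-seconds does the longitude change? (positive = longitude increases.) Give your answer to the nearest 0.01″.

Δλ = 15.94″

sin φ = 0.830987, cos φ = 0.556291, sin λ = -0.108660, cos λ = 0.994079.
East component: ΔE = −sin λ·ΔX + cos λ·ΔY = −(-0.108660)(634.5) + (0.994079)(206.0) = 273.73 m.
1° of latitude spans 3600 × 30.87 = 111132 m; at latitude φ, 1° of longitude spans that × cos φ = 61821.8 m, so Δλ = 273.73 / 61821.8 × 3600 = 15.940″.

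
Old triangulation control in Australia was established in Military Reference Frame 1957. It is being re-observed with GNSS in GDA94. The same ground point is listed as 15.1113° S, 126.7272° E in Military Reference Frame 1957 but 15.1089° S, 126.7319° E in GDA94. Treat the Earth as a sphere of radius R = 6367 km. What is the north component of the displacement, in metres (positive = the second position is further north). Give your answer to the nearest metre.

Δφ = -15.1089° − -15.1113° = +0.0024°; Δλ = 126.7319° − 126.7272° = +0.0047°.
1° along a meridian = πR/180 = 111125 m.
ΔN = Δφ × 111125 = 266.7 m; ΔE = Δλ × 111125 × cos(-15.1113°) = +0.0047 × 111125 × 0.965421 = 504.2 m.

ΔN = 267 m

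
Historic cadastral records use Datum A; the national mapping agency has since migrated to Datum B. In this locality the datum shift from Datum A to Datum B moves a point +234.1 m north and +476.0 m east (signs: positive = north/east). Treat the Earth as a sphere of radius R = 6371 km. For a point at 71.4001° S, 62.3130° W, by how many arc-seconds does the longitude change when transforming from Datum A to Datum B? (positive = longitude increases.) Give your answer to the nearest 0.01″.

Δλ = 48.32″

At latitude -71.4001°, cos φ = 0.318958.
One radian of longitude at latitude φ spans R cos φ, so Δλ = ΔE / (R cos φ) = 476.0 / (6371000 × 0.318958) = 2.3424e-04 rad = 48.316″.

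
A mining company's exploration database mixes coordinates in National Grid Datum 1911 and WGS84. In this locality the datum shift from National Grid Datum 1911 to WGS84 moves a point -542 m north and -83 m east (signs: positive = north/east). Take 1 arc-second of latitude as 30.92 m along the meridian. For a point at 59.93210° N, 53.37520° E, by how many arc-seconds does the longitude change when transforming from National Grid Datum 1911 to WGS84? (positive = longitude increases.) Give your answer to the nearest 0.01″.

At latitude 59.93210°, cos φ = 0.501026.
1″ of longitude at this latitude = 30.92 × cos φ = 15.4917 m, so Δλ = -83.0 / 15.4917 = -5.358″.

Δλ = -5.36″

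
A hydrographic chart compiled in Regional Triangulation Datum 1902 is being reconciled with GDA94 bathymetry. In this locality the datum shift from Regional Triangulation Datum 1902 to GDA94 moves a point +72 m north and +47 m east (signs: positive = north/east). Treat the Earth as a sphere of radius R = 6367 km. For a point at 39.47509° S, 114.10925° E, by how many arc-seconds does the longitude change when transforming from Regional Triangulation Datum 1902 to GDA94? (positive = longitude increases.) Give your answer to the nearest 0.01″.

Δλ = 1.97″

At latitude -39.47509°, cos φ = 0.771901.
One radian of longitude at latitude φ spans R cos φ, so Δλ = ΔE / (R cos φ) = 47.0 / (6367000 × 0.771901) = 9.5632e-06 rad = 1.973″.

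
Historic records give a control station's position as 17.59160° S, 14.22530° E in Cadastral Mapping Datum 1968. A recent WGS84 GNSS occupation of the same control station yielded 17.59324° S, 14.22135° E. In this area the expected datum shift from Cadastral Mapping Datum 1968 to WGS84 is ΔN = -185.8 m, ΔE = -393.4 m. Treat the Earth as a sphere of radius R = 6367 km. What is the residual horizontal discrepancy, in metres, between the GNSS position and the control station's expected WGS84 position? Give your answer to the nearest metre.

25 m

Observed coordinate differences: Δφ = -0.00164°, Δλ = -0.00395°.
Converting to metres (1° lat = 111125 m, cos φ = 0.953235): observed ΔN = -182.2 m, observed ΔE = -418.4 m.
Subtracting the expected shift leaves a residual of -182.2 − (-185.8) = 3.6 m north and -418.4 − (-393.4) = -25.0 m east.
Residual distance = √(3.6² + (-25.0)²) = 25.3 m.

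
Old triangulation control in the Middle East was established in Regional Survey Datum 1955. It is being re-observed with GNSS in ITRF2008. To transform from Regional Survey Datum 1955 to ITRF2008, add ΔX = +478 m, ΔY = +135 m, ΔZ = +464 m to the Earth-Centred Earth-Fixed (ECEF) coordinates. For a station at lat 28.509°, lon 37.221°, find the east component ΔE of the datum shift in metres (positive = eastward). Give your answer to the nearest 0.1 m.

ΔE = -181.6 m

At φ = 28.509°, λ = 37.221°: sin φ = 0.477297, cos φ = 0.878742, sin λ = 0.604891, cos λ = 0.796308.
ΔE = −sin λ·ΔX + cos λ·ΔY = −(0.604891)·(478) + (0.796308)·(135) = -181.64 m.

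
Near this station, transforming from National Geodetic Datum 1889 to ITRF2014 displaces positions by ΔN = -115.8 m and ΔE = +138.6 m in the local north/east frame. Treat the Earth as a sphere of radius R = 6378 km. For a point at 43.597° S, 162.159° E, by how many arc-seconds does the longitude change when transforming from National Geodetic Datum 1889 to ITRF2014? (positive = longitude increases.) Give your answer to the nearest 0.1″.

Δλ = 6.2″

At latitude -43.597°, cos φ = 0.724208.
One radian of longitude at latitude φ spans R cos φ, so Δλ = ΔE / (R cos φ) = 138.6 / (6378000 × 0.724208) = 3.0007e-05 rad = 6.189″.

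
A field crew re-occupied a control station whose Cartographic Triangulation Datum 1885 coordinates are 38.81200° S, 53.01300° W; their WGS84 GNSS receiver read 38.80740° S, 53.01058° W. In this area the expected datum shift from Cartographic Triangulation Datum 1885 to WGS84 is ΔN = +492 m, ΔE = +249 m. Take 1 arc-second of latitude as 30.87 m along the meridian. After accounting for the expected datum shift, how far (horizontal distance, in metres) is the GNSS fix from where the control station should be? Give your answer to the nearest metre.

Observed coordinate differences: Δφ = +0.00460°, Δλ = +0.00242°.
Converting to metres (1° lat = 111132 m, cos φ = 0.779207): observed ΔN = 511.2 m, observed ΔE = 209.6 m.
Subtracting the expected shift leaves a residual of 511.2 − (492) = 19.2 m north and 209.6 − (249) = -39.4 m east.
Residual distance = √(19.2² + (-39.4)²) = 43.9 m.

44 m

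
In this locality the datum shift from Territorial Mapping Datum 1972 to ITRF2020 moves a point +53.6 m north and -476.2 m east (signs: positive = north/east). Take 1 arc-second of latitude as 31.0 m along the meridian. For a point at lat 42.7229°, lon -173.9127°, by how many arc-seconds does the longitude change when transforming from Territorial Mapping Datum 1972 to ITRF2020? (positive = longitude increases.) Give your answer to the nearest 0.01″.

At latitude 42.7229°, cos φ = 0.734643.
1″ of longitude at this latitude = 31.00 × cos φ = 22.7739 m, so Δλ = -476.2 / 22.7739 = -20.910″.

Δλ = -20.91″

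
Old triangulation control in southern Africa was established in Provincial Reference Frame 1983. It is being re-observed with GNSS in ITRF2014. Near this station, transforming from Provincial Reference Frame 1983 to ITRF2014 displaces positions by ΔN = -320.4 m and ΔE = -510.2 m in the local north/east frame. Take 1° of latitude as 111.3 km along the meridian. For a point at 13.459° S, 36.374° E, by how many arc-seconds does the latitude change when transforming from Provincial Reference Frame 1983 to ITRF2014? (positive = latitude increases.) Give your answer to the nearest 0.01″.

1° of latitude = 111.3 km, so Δφ = -320.4 / 111300 = -0.0028787° = -10.363″.

Δφ = -10.36″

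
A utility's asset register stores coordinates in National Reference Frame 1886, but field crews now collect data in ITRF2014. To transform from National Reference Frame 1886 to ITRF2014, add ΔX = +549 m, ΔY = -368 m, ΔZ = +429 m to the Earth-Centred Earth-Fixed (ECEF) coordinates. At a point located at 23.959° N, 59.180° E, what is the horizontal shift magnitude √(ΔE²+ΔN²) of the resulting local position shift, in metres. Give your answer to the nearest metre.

At φ = 23.959°, λ = 59.180°: sin φ = 0.406083, cos φ = 0.913836, sin λ = 0.858781, cos λ = 0.512343.
ΔE = −sin λ·ΔX + cos λ·ΔY = −(0.858781)·(549) + (0.512343)·(-368) = -660.01 m.
ΔN = −sin φ cos λ·ΔX − sin φ sin λ·ΔY + cos φ·ΔZ = −(0.406083)(0.512343)(549) − (0.406083)(0.858781)(-368) + (0.913836)(429) = 406.15 m.
Horizontal magnitude = √(ΔE² + ΔN²) = √((-660.01)² + 406.15²) = 774.97 m.

775 m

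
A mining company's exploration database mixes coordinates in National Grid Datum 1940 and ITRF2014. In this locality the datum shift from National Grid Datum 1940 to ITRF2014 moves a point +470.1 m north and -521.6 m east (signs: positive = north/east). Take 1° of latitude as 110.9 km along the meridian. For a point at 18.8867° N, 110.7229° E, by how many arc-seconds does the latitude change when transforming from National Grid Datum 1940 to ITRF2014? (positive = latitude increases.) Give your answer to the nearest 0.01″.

Δφ = 15.26″

1° of latitude = 110.9 km, so Δφ = 470.1 / 110900 = 0.0042390° = 15.260″.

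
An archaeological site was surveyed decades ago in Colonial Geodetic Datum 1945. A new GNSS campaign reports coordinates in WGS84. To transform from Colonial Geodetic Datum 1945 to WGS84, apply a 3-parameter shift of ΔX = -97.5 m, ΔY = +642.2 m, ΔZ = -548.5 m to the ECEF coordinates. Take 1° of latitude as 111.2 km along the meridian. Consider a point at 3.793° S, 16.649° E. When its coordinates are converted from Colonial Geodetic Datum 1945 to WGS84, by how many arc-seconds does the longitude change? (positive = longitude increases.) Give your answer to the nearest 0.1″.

Δλ = 20.9″

sin φ = -0.066152, cos φ = 0.997810, sin λ = 0.286508, cos λ = 0.958078.
East component: ΔE = −sin λ·ΔX + cos λ·ΔY = −(0.286508)(-97.5) + (0.958078)(642.2) = 643.21 m.
1° of latitude spans 111200 m; at latitude φ, 1° of longitude spans that × cos φ = 110956.4 m, so Δλ = 643.21 / 110956.4 × 3600 = 20.869″.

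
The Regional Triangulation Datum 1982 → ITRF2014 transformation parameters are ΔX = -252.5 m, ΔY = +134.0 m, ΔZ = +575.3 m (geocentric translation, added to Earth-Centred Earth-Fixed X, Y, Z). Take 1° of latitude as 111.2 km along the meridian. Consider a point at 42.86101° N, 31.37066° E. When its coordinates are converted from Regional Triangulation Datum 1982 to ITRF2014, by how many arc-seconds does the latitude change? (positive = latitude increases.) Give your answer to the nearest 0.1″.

Δφ = 16.9″

sin φ = 0.680222, cos φ = 0.733006, sin λ = 0.520572, cos λ = 0.853817.
North component: ΔN = −sin φ cos λ·ΔX − sin φ sin λ·ΔY + cos φ·ΔZ = −(0.680222)(0.853817)(-252.5) − (0.680222)(0.520572)(134.0) + (0.733006)(575.3) = 520.90 m.
1° of latitude spans 111200 m, so Δφ = 520.90 / 111200 × 3600 = 16.864″.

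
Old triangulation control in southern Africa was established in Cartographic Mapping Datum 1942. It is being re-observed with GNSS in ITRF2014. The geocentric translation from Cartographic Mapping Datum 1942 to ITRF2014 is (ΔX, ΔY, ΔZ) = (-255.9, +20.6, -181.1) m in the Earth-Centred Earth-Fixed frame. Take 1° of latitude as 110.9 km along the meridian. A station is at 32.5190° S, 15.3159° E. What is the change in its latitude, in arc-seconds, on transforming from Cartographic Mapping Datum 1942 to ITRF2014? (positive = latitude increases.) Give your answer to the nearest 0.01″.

Δφ = -9.17″

sin φ = -0.537579, cos φ = 0.843213, sin λ = 0.264141, cos λ = 0.964484.
North component: ΔN = −sin φ cos λ·ΔX − sin φ sin λ·ΔY + cos φ·ΔZ = −(-0.537579)(0.964484)(-255.9) − (-0.537579)(0.264141)(20.6) + (0.843213)(-181.1) = -282.46 m.
1° of latitude spans 110900 m, so Δφ = -282.46 / 110900 × 3600 = -9.169″.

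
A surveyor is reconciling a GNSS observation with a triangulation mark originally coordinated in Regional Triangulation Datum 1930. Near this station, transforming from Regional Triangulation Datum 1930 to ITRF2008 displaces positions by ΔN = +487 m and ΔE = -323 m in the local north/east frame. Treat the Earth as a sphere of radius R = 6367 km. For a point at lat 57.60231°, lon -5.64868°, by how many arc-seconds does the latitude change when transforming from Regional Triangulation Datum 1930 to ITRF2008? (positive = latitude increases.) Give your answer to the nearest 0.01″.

On a sphere of radius R, 1 rad of latitude = R, so Δφ = ΔN / R = 487.0 / 6367000 = 7.6488e-05 rad = 15.777″.

Δφ = 15.78″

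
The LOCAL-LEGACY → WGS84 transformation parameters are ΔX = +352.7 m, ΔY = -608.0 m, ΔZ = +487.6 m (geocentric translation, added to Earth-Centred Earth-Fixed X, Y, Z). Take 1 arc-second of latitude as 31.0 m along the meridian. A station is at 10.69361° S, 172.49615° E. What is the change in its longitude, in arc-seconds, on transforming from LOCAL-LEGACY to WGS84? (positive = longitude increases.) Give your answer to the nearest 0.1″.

Δλ = 18.3″

sin φ = -0.185557, cos φ = 0.982633, sin λ = 0.130593, cos λ = -0.991436.
East component: ΔE = −sin λ·ΔX + cos λ·ΔY = −(0.130593)(352.7) + (-0.991436)(-608.0) = 556.73 m.
1° of latitude spans 3600 × 31.00 = 111600 m; at latitude φ, 1° of longitude spans that × cos φ = 109661.9 m, so Δλ = 556.73 / 109661.9 × 3600 = 18.277″.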